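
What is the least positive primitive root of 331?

3

φ(331) = 331 − 1 = 330 = 2 · 3 · 5 · 11.
g is a primitive root iff g^(330/q) ≢ 1 (mod 331) for each prime q ∈ {2, 3, 5, 11}.
g = 2: 2^165 ≡ 330; 2^110 ≡ 299; 2^66 ≡ 64; 2^30 ≡ 1 — hits 1, so not a primitive root.
g = 3: 3^165 ≡ 330; 3^110 ≡ 299; 3^66 ≡ 64; 3^30 ≡ 270 — none is 1, so 3 is a primitive root.
The smallest primitive root modulo 331 is 3.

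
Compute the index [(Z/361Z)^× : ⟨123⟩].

2

The order of 123 must divide φ(361) = φ(19^2) = 19·(19−1) = 342 = 2 · 3^2 · 19.
Divisors of 342: 1, 2, 3, 6, 9, 18, 19, 38, 57, 114, 171, 342.
Check 123^d mod 361 for each divisor in increasing order:
123^1 ≡ 123
123^2 ≡ 328
123^3 ≡ 273
123^6 ≡ 163
123^9 ≡ 96
123^18 ≡ 191
123^19 ≡ 28
123^38 ≡ 62
123^57 ≡ 292
123^114 ≡ 68
123^171 ≡ 1
So ord_361(123) = 171, hence |⟨123⟩| = 171.
[(Z/361Z)^× : ⟨123⟩] = 342/171 = 2.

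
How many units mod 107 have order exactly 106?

52

φ(107) = 107 − 1 = 106 = 2 · 53.
Since (Z/107Z)^× is cyclic of order 106, the number of elements of order d is φ(d) when d | 106 and 0 otherwise.
106 = 2 · 53 divides 106, and φ(106) = 52.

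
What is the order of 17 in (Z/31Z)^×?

30

The order of 17 must divide φ(31) = 31 − 1 = 30 = 2 · 3 · 5.
Divisors of 30: 1, 2, 3, 5, 6, 10, 15, 30.
Compute 17^d (mod 31) for the divisors d until we hit 1:
17^1 ≡ 17
17^2 ≡ 10
17^3 ≡ 15
17^5 ≡ 26
17^6 ≡ 8
17^10 ≡ 25
17^15 ≡ 30
17^30 ≡ 1
So ord_31(17) = 30.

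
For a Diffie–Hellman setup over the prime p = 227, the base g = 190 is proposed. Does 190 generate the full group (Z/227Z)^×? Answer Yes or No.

No

φ(227) = 227 − 1 = 226 = 2 · 113.
It suffices to check that the order of 190 is not a proper divisor of 226: compute 190^(226/q) for q ∈ {2, 113}.
190^113 ≡ 1 (mod 227)  [q = 2: ≡ 1 ✗]
190^2 ≡ 7 (mod 227)  [q = 113: ≢ 1 ✓]
Since 190^113 ≡ 1, the order of 190 divides 113 < 226, so 190 is not a primitive root.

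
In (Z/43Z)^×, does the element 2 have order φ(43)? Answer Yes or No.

No

φ(43) = 43 − 1 = 42 = 2 · 3 · 7.
An element g generates (Z/43Z)^× iff g^(42/q) ≢ 1 (mod 43) for each prime q ∈ {2, 3, 7}.
2^21 ≡ 42 (mod 43)  [q = 2: ≢ 1 ✓]
2^14 ≡ 1 (mod 43)  [q = 3: ≡ 1 ✗]
2^6 ≡ 21 (mod 43)  [q = 7: ≢ 1 ✓]
Since 2^14 ≡ 1, the order of 2 divides 14 < 42, so 2 is not a primitive root.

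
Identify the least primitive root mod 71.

7

φ(71) = 71 − 1 = 70 = 2 · 5 · 7.
Test candidates g = 2, 3, … against the prime factors q ∈ {2, 5, 7} of φ(71): g is a generator iff g^(70/q) ≢ 1 for every such q.
g = 2: 2^35 ≡ 1 — hits 1, so not a primitive root.
g = 3: 3^35 ≡ 1 — hits 1, so not a primitive root.
g = 4: 4^35 ≡ 1 — hits 1, so not a primitive root.
g = 5: 5^35 ≡ 1 — hits 1, so not a primitive root.
g = 6: 6^35 ≡ 1 — hits 1, so not a primitive root.
g = 7: 7^35 ≡ 70; 7^14 ≡ 54; 7^10 ≡ 45 — none is 1, so 7 is a primitive root.
Hence the least primitive root of 71 is 7.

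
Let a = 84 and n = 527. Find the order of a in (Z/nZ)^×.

30

By Lagrange's theorem, ord_527(84) divides φ(527) = φ(17·31) = (17−1)·(31−1) = 16·30 = 480 = 2^5 · 3 · 5.
Divisors of 480: 1, 2, 3, 4, 5, 6, 8, 10, 12, 15, 16, 20, 24, 30, 32, 40, 48, 60, 80, 96, 120, 160, 240, 480.
Evaluate successive powers at the divisors of 480:
84^1 ≡ 84 (mod 527)
84^2 ≡ 205 (mod 527)
84^3 ≡ 356 (mod 527)
84^4 ≡ 392 (mod 527)
84^5 ≡ 254 (mod 527)
84^6 ≡ 256 (mod 527)
84^8 ≡ 307 (mod 527)
84^10 ≡ 222 (mod 527)
84^12 ≡ 188 (mod 527)
84^15 ≡ 526 (mod 527)
84^16 ≡ 443 (mod 527)
84^20 ≡ 273 (mod 527)
84^24 ≡ 35 (mod 527)
84^30 ≡ 1 (mod 527) ✓
Hence ord(84) = 30.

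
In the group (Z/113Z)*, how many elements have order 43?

0

φ(113) = 113 − 1 = 112 = 2^4 · 7.
(Z/113Z)^× is cyclic (|G| = 112); a cyclic group of order m has exactly φ(d) elements of each order d | m, and none otherwise.
43 does not divide 112, so no element of (Z/113Z)^× has order 43.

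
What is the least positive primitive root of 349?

φ(349) = 349 − 1 = 348 = 2^2 · 3 · 29.
Test candidates g = 2, 3, … against the prime factors q ∈ {2, 3, 29} of φ(349): g is a generator iff g^(348/q) ≢ 1 for every such q.
g = 2: 2^174 ≡ 348; 2^116 ≡ 226; 2^12 ≡ 257 — none is 1, so 2 is a primitive root.
So 2 is the smallest generator of (Z/349Z)^×.

2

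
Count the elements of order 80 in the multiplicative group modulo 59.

φ(59) = 59 − 1 = 58 = 2 · 29.
Since (Z/59Z)^× is cyclic of order 58, the number of elements of order d is φ(d) when d | 58 and 0 otherwise.
Since 80 ∤ 58, the count is 0.

0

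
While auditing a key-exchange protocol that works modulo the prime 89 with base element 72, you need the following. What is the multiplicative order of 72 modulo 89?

By Lagrange's theorem, ord_89(72) divides φ(89) = 89 − 1 = 88 = 2^3 · 11.
Divisors of 88: 1, 2, 4, 8, 11, 22, 44, 88.
Test each divisor d:
72^1 ≡ 72 (mod 89)
72^2 ≡ 22 (mod 89)
72^4 ≡ 39 (mod 89)
72^8 ≡ 8 (mod 89)
72^11 ≡ 34 (mod 89)
72^22 ≡ 88 (mod 89)
72^44 ≡ 1 (mod 89) ✓
Therefore the multiplicative order of 72 modulo 89 is 44.

44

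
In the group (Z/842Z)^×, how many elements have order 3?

2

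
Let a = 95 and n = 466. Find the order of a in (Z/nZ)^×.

232

ord(95) | φ(466) = φ(2)·φ(233) = 1·232 = 232 = 2^3 · 29.
Divisors of 232: 1, 2, 4, 8, 29, 58, 116, 232.
Compute 95^d (mod 466) for the divisors d until we hit 1:
95^1 ≡ 95 (mod 466)
95^2 ≡ 171 (mod 466)
95^4 ≡ 349 (mod 466)
95^8 ≡ 175 (mod 466)
95^29 ≡ 245 (mod 466)
95^58 ≡ 377 (mod 466)
95^116 ≡ 465 (mod 466)
95^232 ≡ 1 (mod 466) ✓
So ord_466(95) = 232.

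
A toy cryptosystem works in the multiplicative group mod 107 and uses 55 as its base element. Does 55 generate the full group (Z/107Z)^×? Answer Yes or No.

φ(107) = 107 − 1 = 106 = 2 · 53.
55 is a primitive root mod 107 iff 55^(φ(107)/q) ≢ 1 for every prime q | φ(107), i.e. q ∈ {2, 53}.
55^53 ≡ 106 (mod 107)  [q = 2: ≢ 1 ✓]
55^2 ≡ 29 (mod 107)  [q = 53: ≢ 1 ✓]
All checks pass, so 55 has order 106 and is a primitive root modulo 107.

Yes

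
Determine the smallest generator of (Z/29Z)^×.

2

φ(29) = 29 − 1 = 28 = 2^2 · 7.
Test candidates g = 2, 3, … against the prime factors q ∈ {2, 7} of φ(29): g is a generator iff g^(28/q) ≢ 1 for every such q.
g = 2: 2^14 ≡ 28; 2^4 ≡ 16 — none is 1, so 2 is a primitive root.
The smallest primitive root modulo 29 is 2.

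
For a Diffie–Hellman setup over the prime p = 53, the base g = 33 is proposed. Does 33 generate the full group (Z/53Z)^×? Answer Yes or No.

φ(53) = 53 − 1 = 52 = 2^2 · 13.
It suffices to check that the order of 33 is not a proper divisor of 52: compute 33^(52/q) for q ∈ {2, 13}.
33^26 ≡ 52 (mod 53)  [q = 2: ≢ 1 ✓]
33^4 ≡ 46 (mod 53)  [q = 13: ≢ 1 ✓]
None equal 1, so ord_53(33) = 52: 33 is a primitive root.

Yes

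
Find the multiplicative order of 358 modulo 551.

By Lagrange's theorem, ord_551(358) divides φ(551) = φ(19·29) = (19−1)·(29−1) = 18·28 = 504 = 2^3 · 3^2 · 7.
Divisors of 504: 1, 2, 3, 4, 6, 7, 8, 9, 12, 14, 18, 21, 24, 28, 36, 42, 56, 63, 72, 84, 126, 168, 252, 504.
Check 358^d mod 551 for each divisor in increasing order:
358^1 ≡ 358 (mod 551)
358^2 ≡ 332 (mod 551)
358^3 ≡ 391 (mod 551)
358^4 ≡ 24 (mod 551)
358^6 ≡ 254 (mod 551)
358^7 ≡ 17 (mod 551)
358^8 ≡ 25 (mod 551)
358^9 ≡ 134 (mod 551)
358^12 ≡ 49 (mod 551)
358^14 ≡ 289 (mod 551)
358^18 ≡ 324 (mod 551)
358^21 ≡ 505 (mod 551)
358^24 ≡ 197 (mod 551)
358^28 ≡ 320 (mod 551)
358^36 ≡ 286 (mod 551)
358^42 ≡ 463 (mod 551)
358^56 ≡ 465 (mod 551)
358^63 ≡ 191 (mod 551)
358^72 ≡ 248 (mod 551)
358^84 ≡ 30 (mod 551)
358^126 ≡ 115 (mod 551)
358^168 ≡ 349 (mod 551)
358^252 ≡ 1 (mod 551) ✓
The smallest such exponent is 252, so the order of 358 is 252.

252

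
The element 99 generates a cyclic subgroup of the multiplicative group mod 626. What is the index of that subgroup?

52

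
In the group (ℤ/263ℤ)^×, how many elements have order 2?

1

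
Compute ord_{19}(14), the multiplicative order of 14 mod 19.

18

By Lagrange's theorem, ord_19(14) divides φ(19) = 19 − 1 = 18 = 2 · 3^2.
Divisors of 18: 1, 2, 3, 6, 9, 18.
Compute 14^d (mod 19) for the divisors d until we hit 1:
14^1 ≡ 14
14^2 ≡ 6
14^3 ≡ 8
14^6 ≡ 7
14^9 ≡ 18
14^18 ≡ 1
Hence ord(14) = 18.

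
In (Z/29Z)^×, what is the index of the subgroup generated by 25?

ord(25) | φ(29) = 29 − 1 = 28 = 2^2 · 7.
Divisors of 28: 1, 2, 4, 7, 14, 28.
Compute 25^d (mod 29) for the divisors d until we hit 1:
25^1 ≡ 25 (mod 29)
25^2 ≡ 16 (mod 29)
25^4 ≡ 24 (mod 29)
25^7 ≡ 1 (mod 29) ✓
Thus |⟨25⟩| = ord(25) = 7.
[(Z/29Z)^× : ⟨25⟩] = 28/7 = 4.

4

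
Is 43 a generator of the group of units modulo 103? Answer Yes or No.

Yes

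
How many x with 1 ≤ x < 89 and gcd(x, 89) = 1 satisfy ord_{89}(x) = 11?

10

φ(89) = 89 − 1 = 88 = 2^3 · 11.
Since (Z/89Z)^× is cyclic of order 88, the number of elements of order d is φ(d) when d | 88 and 0 otherwise.
11 | 88, and φ(11) = 11 − 1 = 10.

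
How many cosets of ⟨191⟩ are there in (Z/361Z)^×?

ord(191) | φ(361) = φ(19^2) = 19·(19−1) = 342 = 2 · 3^2 · 19.
Divisors of 342: 1, 2, 3, 6, 9, 18, 19, 38, 57, 114, 171, 342.
Test each divisor d:
191^1 ≡ 191
191^2 ≡ 20
191^3 ≡ 210
191^6 ≡ 58
191^9 ≡ 267
191^18 ≡ 172
191^19 ≡ 1
The order of 191 is 19, so the subgroup it generates has 19 elements.
The index is φ(361) / ord(191) = 342 / 19 = 18.

18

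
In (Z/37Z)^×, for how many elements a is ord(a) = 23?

φ(37) = 37 − 1 = 36 = 2^2 · 3^2.
Since (Z/37Z)^× is cyclic of order 36, the number of elements of order d is φ(d) when d | 36 and 0 otherwise.
Here 36 is not a multiple of 23, so there are no elements of order 23.

0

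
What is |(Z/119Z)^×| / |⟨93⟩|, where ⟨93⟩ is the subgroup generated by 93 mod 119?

Since 93 ∈ (Z/119Z)^×, its order divides φ(119) = φ(7·17) = (7−1)·(17−1) = 6·16 = 96 = 2^5 · 3.
Divisors of 96: 1, 2, 3, 4, 6, 8, 12, 16, 24, 32, 48, 96.
Check 93^d mod 119 for each divisor in increasing order:
93^1 ≡ 93
93^2 ≡ 81
93^3 ≡ 36
93^4 ≡ 16
93^6 ≡ 106
93^8 ≡ 18
93^12 ≡ 50
93^16 ≡ 86
93^24 ≡ 1
So ord_119(93) = 24, hence |⟨93⟩| = 24.
Index = |(Z/119Z)^×| / |⟨93⟩| = 96 / 24 = 4.

4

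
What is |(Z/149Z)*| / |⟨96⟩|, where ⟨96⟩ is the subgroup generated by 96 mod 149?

4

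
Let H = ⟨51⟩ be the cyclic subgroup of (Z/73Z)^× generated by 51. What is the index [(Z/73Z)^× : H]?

9

By Lagrange's theorem, ord_73(51) divides φ(73) = 73 − 1 = 72 = 2^3 · 3^2.
Divisors of 72: 1, 2, 3, 4, 6, 8, 9, 12, 18, 24, 36, 72.
Check 51^d mod 73 for each divisor in increasing order:
51^1 ≡ 51 (mod 73)
51^2 ≡ 46 (mod 73)
51^3 ≡ 10 (mod 73)
51^4 ≡ 72 (mod 73)
51^6 ≡ 27 (mod 73)
51^8 ≡ 1 (mod 73) ✓
The order of 51 is 8, so the subgroup it generates has 8 elements.
[(Z/73Z)^× : ⟨51⟩] = 72/8 = 9.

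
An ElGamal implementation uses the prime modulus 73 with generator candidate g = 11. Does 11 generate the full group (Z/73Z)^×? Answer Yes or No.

φ(73) = 73 − 1 = 72 = 2^3 · 3^2.
An element g generates (Z/73Z)^× iff g^(72/q) ≢ 1 (mod 73) for each prime q ∈ {2, 3}.
11^36 ≡ 72 (mod 73)  [q = 2: ≢ 1 ✓]
11^24 ≡ 8 (mod 73)  [q = 3: ≢ 1 ✓]
None equal 1, so ord_73(11) = 72: 11 is a primitive root.

Yes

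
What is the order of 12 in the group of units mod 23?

11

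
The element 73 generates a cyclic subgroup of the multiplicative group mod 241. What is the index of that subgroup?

3

The order of 73 must divide φ(241) = 241 − 1 = 240 = 2^4 · 3 · 5.
Divisors of 240: 1, 2, 3, 4, 5, 6, 8, 10, 12, 15, 16, 20, 24, 30, 40, 48, 60, 80, 120, 240.
Compute 73^d (mod 241) for the divisors d until we hit 1:
73^1 ≡ 73
73^2 ≡ 27
73^3 ≡ 43
73^4 ≡ 6
73^5 ≡ 197
73^6 ≡ 162
73^8 ≡ 36
73^10 ≡ 8
73^12 ≡ 216
73^15 ≡ 130
73^16 ≡ 91
73^20 ≡ 64
73^24 ≡ 143
73^30 ≡ 30
73^40 ≡ 240
73^48 ≡ 205
73^60 ≡ 177
73^80 ≡ 1
So ord_241(73) = 80, hence |⟨73⟩| = 80.
The index is φ(241) / ord(73) = 240 / 80 = 3.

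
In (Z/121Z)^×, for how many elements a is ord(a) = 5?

φ(121) = φ(11^2) = 11·(11−1) = 110 = 2 · 5 · 11.
Since (Z/121Z)^× is cyclic of order 110, the number of elements of order d is φ(d) when d | 110 and 0 otherwise.
5 | 110, and φ(5) = 5 − 1 = 4.

4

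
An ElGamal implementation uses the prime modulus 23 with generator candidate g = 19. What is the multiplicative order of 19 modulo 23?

By Lagrange's theorem, ord_23(19) divides φ(23) = 23 − 1 = 22 = 2 · 11.
Divisors of 22: 1, 2, 11, 22.
Compute 19^d (mod 23) for the divisors d until we hit 1:
19^1 ≡ 19 (mod 23)
19^2 ≡ 16 (mod 23)
19^11 ≡ 22 (mod 23)
19^22 ≡ 1 (mod 23) ✓
The smallest such exponent is 22, so the order of 19 is 22.

22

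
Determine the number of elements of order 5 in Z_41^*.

4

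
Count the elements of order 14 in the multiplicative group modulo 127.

6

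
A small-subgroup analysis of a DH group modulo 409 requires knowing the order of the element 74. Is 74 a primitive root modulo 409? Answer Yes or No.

Yes

φ(409) = 409 − 1 = 408 = 2^3 · 3 · 17.
74 is a primitive root mod 409 iff 74^(φ(409)/q) ≢ 1 for every prime q | φ(409), i.e. q ∈ {2, 3, 17}.
74^204 ≡ 408 (mod 409)  [q = 2: ≢ 1 ✓]
74^136 ≡ 53 (mod 409)  [q = 3: ≢ 1 ✓]
74^24 ≡ 150 (mod 409)  [q = 17: ≢ 1 ✓]
Every test exponent gives a nontrivial residue, hence 74 generates the full group.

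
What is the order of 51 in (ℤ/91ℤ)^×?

The order of 51 must divide φ(91) = φ(7·13) = (7−1)·(13−1) = 6·12 = 72 = 2^3 · 3^2.
Divisors of 72: 1, 2, 3, 4, 6, 8, 9, 12, 18, 24, 36, 72.
Test each divisor d:
51^1 ≡ 51
51^2 ≡ 53
51^3 ≡ 64
51^4 ≡ 79
51^6 ≡ 1
So ord_91(51) = 6.

6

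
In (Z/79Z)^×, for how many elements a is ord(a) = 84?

φ(79) = 79 − 1 = 78 = 2 · 3 · 13.
(Z/79Z)^× is cyclic (|G| = 78); a cyclic group of order m has exactly φ(d) elements of each order d | m, and none otherwise.
Here 78 is not a multiple of 84, so there are no elements of order 84.

0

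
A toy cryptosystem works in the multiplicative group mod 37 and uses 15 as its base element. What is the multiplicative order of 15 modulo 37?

36

ord(15) | φ(37) = 37 − 1 = 36 = 2^2 · 3^2.
Divisors of 36: 1, 2, 3, 4, 6, 9, 12, 18, 36.
Evaluate successive powers at the divisors of 36:
15^1 ≡ 15 (mod 37)
15^2 ≡ 3 (mod 37)
15^3 ≡ 8 (mod 37)
15^4 ≡ 9 (mod 37)
15^6 ≡ 27 (mod 37)
15^9 ≡ 31 (mod 37)
15^12 ≡ 26 (mod 37)
15^18 ≡ 36 (mod 37)
15^36 ≡ 1 (mod 37) ✓
The smallest such exponent is 36, so the order of 15 is 36.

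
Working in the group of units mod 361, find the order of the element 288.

ord(288) | φ(361) = φ(19^2) = 19·(19−1) = 342 = 2 · 3^2 · 19.
Divisors of 342: 1, 2, 3, 6, 9, 18, 19, 38, 57, 114, 171, 342.
Evaluate successive powers at the divisors of 342:
288^1 ≡ 288 (mod 361)
288^2 ≡ 275 (mod 361)
288^3 ≡ 141 (mod 361)
288^6 ≡ 26 (mod 361)
288^9 ≡ 56 (mod 361)
288^18 ≡ 248 (mod 361)
288^19 ≡ 307 (mod 361)
288^38 ≡ 28 (mod 361)
288^57 ≡ 293 (mod 361)
288^114 ≡ 292 (mod 361)
288^171 ≡ 360 (mod 361)
288^342 ≡ 1 (mod 361) ✓
Hence ord(288) = 342.

342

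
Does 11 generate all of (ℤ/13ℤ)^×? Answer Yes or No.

φ(13) = 13 − 1 = 12 = 2^2 · 3.
Test 11^(12/q) mod 13 for each prime factor q of 12:
11^6 ≡ 12 (mod 13)  [q = 2: ≢ 1 ✓]
11^4 ≡ 3 (mod 13)  [q = 3: ≢ 1 ✓]
All checks pass, so 11 has order 12 and is a primitive root modulo 13.

Yes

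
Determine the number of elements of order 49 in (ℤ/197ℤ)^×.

42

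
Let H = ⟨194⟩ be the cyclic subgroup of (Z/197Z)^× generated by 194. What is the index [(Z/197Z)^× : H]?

1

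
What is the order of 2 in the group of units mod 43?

14

The order of 2 must divide φ(43) = 43 − 1 = 42 = 2 · 3 · 7.
Divisors of 42: 1, 2, 3, 6, 7, 14, 21, 42.
Test each divisor d:
2^1 ≡ 2 (mod 43)
2^2 ≡ 4 (mod 43)
2^3 ≡ 8 (mod 43)
2^6 ≡ 21 (mod 43)
2^7 ≡ 42 (mod 43)
2^14 ≡ 1 (mod 43) ✓
The smallest such exponent is 14, so the order of 2 is 14.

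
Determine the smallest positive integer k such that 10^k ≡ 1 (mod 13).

6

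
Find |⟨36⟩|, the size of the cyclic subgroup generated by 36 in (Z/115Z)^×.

11

By Lagrange's theorem, ord_115(36) divides φ(115) = φ(5·23) = (5−1)·(23−1) = 4·22 = 88 = 2^3 · 11.
Divisors of 88: 1, 2, 4, 8, 11, 22, 44, 88.
Evaluate successive powers at the divisors of 88:
36^1 ≡ 36
36^2 ≡ 31
36^4 ≡ 41
36^8 ≡ 71
36^11 ≡ 1
So ord_115(36) = 11.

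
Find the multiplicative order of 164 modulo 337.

28

Since 164 ∈ (Z/337Z)^×, its order divides φ(337) = 337 − 1 = 336 = 2^4 · 3 · 7.
Divisors of 336: 1, 2, 3, 4, 6, 7, 8, 12, 14, 16, 21, 24, 28, 42, 48, 56, 84, 112, 168, 336.
Check 164^d mod 337 for each divisor in increasing order:
164^1 ≡ 164
164^2 ≡ 273
164^3 ≡ 288
164^4 ≡ 52
164^6 ≡ 42
164^7 ≡ 148
164^8 ≡ 8
164^12 ≡ 79
164^14 ≡ 336
164^16 ≡ 64
164^21 ≡ 189
164^24 ≡ 175
164^28 ≡ 1
The smallest such exponent is 28, so the order of 164 is 28.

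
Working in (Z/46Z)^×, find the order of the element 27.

11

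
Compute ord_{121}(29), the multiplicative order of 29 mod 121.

110

The order of 29 must divide φ(121) = φ(11^2) = 11·(11−1) = 110 = 2 · 5 · 11.
Divisors of 110: 1, 2, 5, 10, 11, 22, 55, 110.
Compute 29^d (mod 121) for the divisors d until we hit 1:
29^1 ≡ 29
29^2 ≡ 115
29^5 ≡ 76
29^10 ≡ 89
29^11 ≡ 40
29^22 ≡ 27
29^55 ≡ 120
29^110 ≡ 1
The smallest such exponent is 110, so the order of 29 is 110.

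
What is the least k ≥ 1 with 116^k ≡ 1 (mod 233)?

ord(116) | φ(233) = 233 − 1 = 232 = 2^3 · 29.
Divisors of 232: 1, 2, 4, 8, 29, 58, 116, 232.
Evaluate successive powers at the divisors of 232:
116^1 ≡ 116 (mod 233)
116^2 ≡ 175 (mod 233)
116^4 ≡ 102 (mod 233)
116^8 ≡ 152 (mod 233)
116^29 ≡ 232 (mod 233)
116^58 ≡ 1 (mod 233) ✓
Hence ord(116) = 58.

58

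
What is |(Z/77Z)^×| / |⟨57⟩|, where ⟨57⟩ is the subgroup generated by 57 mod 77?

6

By Lagrange's theorem, ord_77(57) divides φ(77) = φ(7·11) = (7−1)·(11−1) = 6·10 = 60 = 2^2 · 3 · 5.
Divisors of 60: 1, 2, 3, 4, 5, 6, 10, 12, 15, 20, 30, 60.
Compute 57^d (mod 77) for the divisors d until we hit 1:
57^1 ≡ 57 (mod 77)
57^2 ≡ 15 (mod 77)
57^3 ≡ 8 (mod 77)
57^4 ≡ 71 (mod 77)
57^5 ≡ 43 (mod 77)
57^6 ≡ 64 (mod 77)
57^10 ≡ 1 (mod 77) ✓
The order of 57 is 10, so the subgroup it generates has 10 elements.
[(Z/77Z)^× : ⟨57⟩] = 60/10 = 6.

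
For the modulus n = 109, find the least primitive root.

6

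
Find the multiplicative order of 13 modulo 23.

The order of 13 must divide φ(23) = 23 − 1 = 22 = 2 · 11.
Divisors of 22: 1, 2, 11, 22.
Evaluate successive powers at the divisors of 22:
13^1 ≡ 13 (mod 23)
13^2 ≡ 8 (mod 23)
13^11 ≡ 1 (mod 23) ✓
Therefore the multiplicative order of 13 modulo 23 is 11.

11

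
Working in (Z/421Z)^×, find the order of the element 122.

21

The order of 122 must divide φ(421) = 421 − 1 = 420 = 2^2 · 3 · 5 · 7.
Divisors of 420: 1, 2, 3, 4, 5, 6, 7, 10, 12, 14, 15, 20, 21, 28, 30, 35, 42, 60, 70, 84, 105, 140, 210, 420.
Evaluate successive powers at the divisors of 420:
122^1 ≡ 122 (mod 421)
122^2 ≡ 149 (mod 421)
122^3 ≡ 75 (mod 421)
122^4 ≡ 309 (mod 421)
122^5 ≡ 229 (mod 421)
122^6 ≡ 152 (mod 421)
122^7 ≡ 20 (mod 421)
122^10 ≡ 237 (mod 421)
122^12 ≡ 370 (mod 421)
122^14 ≡ 400 (mod 421)
122^15 ≡ 385 (mod 421)
122^20 ≡ 176 (mod 421)
122^21 ≡ 1 (mod 421) ✓
Therefore the multiplicative order of 122 modulo 421 is 21.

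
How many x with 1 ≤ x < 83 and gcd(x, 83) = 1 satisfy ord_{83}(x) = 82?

40

φ(83) = 83 − 1 = 82 = 2 · 41.
Since (Z/83Z)^× is cyclic of order 82, the number of elements of order d is φ(d) when d | 82 and 0 otherwise.
82 = 2 · 41 divides 82, and φ(82) = 40.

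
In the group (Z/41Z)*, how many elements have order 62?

φ(41) = 41 − 1 = 40 = 2^3 · 5.
In a cyclic group of order 40, there are φ(d) elements of order d for each divisor d of 40, and zero for non-divisors.
62 does not divide 40, so no element of (Z/41Z)^× has order 62.

0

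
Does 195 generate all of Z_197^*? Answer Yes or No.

φ(197) = 197 − 1 = 196 = 2^2 · 7^2.
Test 195^(196/q) mod 197 for each prime factor q of 196:
195^98 ≡ 196 (mod 197)  [q = 2: ≢ 1 ✓]
195^28 ≡ 104 (mod 197)  [q = 7: ≢ 1 ✓]
None equal 1, so ord_197(195) = 196: 195 is a primitive root.

Yes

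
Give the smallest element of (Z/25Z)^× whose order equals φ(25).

2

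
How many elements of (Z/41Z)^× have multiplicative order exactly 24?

φ(41) = 41 − 1 = 40 = 2^3 · 5.
(Z/41Z)^× is cyclic (|G| = 40); a cyclic group of order m has exactly φ(d) elements of each order d | m, and none otherwise.
Since 24 ∤ 40, the count is 0.

0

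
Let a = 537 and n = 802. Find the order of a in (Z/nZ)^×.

By Lagrange's theorem, ord_802(537) divides φ(802) = φ(2)·φ(401) = 1·400 = 400 = 2^4 · 5^2.
Divisors of 400: 1, 2, 4, 5, 8, 10, 16, 20, 25, 40, 50, 80, 100, 200, 400.
Test each divisor d:
537^1 ≡ 537 (mod 802)
537^2 ≡ 451 (mod 802)
537^4 ≡ 495 (mod 802)
537^5 ≡ 353 (mod 802)
537^8 ≡ 415 (mod 802)
537^10 ≡ 299 (mod 802)
537^16 ≡ 597 (mod 802)
537^20 ≡ 379 (mod 802)
537^25 ≡ 655 (mod 802)
537^40 ≡ 83 (mod 802)
537^50 ≡ 757 (mod 802)
537^80 ≡ 473 (mod 802)
537^100 ≡ 421 (mod 802)
537^200 ≡ 801 (mod 802)
537^400 ≡ 1 (mod 802) ✓
Therefore the multiplicative order of 537 modulo 802 is 400.

400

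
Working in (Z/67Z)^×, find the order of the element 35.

33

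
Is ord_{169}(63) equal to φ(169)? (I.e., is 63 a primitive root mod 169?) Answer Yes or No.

Yes

φ(169) = φ(13^2) = 13·(13−1) = 156 = 2^2 · 3 · 13.
It suffices to check that the order of 63 is not a proper divisor of 156: compute 63^(156/q) for q ∈ {2, 3, 13}.
63^78 ≡ 168 (mod 169)  [q = 2: ≢ 1 ✓]
63^52 ≡ 146 (mod 169)  [q = 3: ≢ 1 ✓]
63^12 ≡ 157 (mod 169)  [q = 13: ≢ 1 ✓]
Every test exponent gives a nontrivial residue, hence 63 generates the full group.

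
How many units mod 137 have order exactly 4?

φ(137) = 137 − 1 = 136 = 2^3 · 17.
(Z/137Z)^× is cyclic (|G| = 136); a cyclic group of order m has exactly φ(d) elements of each order d | m, and none otherwise.
4 = 2^2 divides 136, and φ(4) = 2.

2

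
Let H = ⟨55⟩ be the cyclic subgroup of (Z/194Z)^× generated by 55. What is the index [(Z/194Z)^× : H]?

By Lagrange's theorem, ord_194(55) divides φ(194) = φ(2)·φ(97) = 1·96 = 96 = 2^5 · 3.
Divisors of 96: 1, 2, 3, 4, 6, 8, 12, 16, 24, 32, 48, 96.
Compute 55^d (mod 194) for the divisors d until we hit 1:
55^1 ≡ 55 (mod 194)
55^2 ≡ 115 (mod 194)
55^3 ≡ 117 (mod 194)
55^4 ≡ 33 (mod 194)
55^6 ≡ 109 (mod 194)
55^8 ≡ 119 (mod 194)
55^12 ≡ 47 (mod 194)
55^16 ≡ 193 (mod 194)
55^24 ≡ 75 (mod 194)
55^32 ≡ 1 (mod 194) ✓
The order of 55 is 32, so the subgroup it generates has 32 elements.
[(Z/194Z)^× : ⟨55⟩] = 96/32 = 3.

3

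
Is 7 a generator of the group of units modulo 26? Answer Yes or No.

φ(26) = φ(2)·φ(13) = 1·12 = 12 = 2^2 · 3.
7 is a primitive root mod 26 iff 7^(φ(26)/q) ≢ 1 for every prime q | φ(26), i.e. q ∈ {2, 3}.
7^6 ≡ 25 (mod 26)  [q = 2: ≢ 1 ✓]
7^4 ≡ 9 (mod 26)  [q = 3: ≢ 1 ✓]
None equal 1, so ord_26(7) = 12: 7 is a primitive root.

Yes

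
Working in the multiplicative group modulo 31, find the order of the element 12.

Since 12 ∈ (Z/31Z)^×, its order divides φ(31) = 31 − 1 = 30 = 2 · 3 · 5.
Divisors of 30: 1, 2, 3, 5, 6, 10, 15, 30.
Evaluate successive powers at the divisors of 30:
12^1 ≡ 12 (mod 31)
12^2 ≡ 20 (mod 31)
12^3 ≡ 23 (mod 31)
12^5 ≡ 26 (mod 31)
12^6 ≡ 2 (mod 31)
12^10 ≡ 25 (mod 31)
12^15 ≡ 30 (mod 31)
12^30 ≡ 1 (mod 31) ✓
Hence ord(12) = 30.

30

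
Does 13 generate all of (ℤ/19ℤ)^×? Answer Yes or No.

φ(19) = 19 − 1 = 18 = 2 · 3^2.
13 is a primitive root mod 19 iff 13^(φ(19)/q) ≢ 1 for every prime q | φ(19), i.e. q ∈ {2, 3}.
13^9 ≡ 18 (mod 19)  [q = 2: ≢ 1 ✓]
13^6 ≡ 11 (mod 19)  [q = 3: ≢ 1 ✓]
None equal 1, so ord_19(13) = 18: 13 is a primitive root.

Yes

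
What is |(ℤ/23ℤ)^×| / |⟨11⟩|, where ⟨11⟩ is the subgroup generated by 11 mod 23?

1

By Lagrange's theorem, ord_23(11) divides φ(23) = 23 − 1 = 22 = 2 · 11.
Divisors of 22: 1, 2, 11, 22.
Compute 11^d (mod 23) for the divisors d until we hit 1:
11^1 ≡ 11
11^2 ≡ 6
11^11 ≡ 22
11^22 ≡ 1
So ord_23(11) = 22, hence |⟨11⟩| = 22.
Index = |(Z/23Z)^×| / |⟨11⟩| = 22 / 22 = 1.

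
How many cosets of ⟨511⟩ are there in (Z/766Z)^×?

2

The order of 511 must divide φ(766) = φ(2)·φ(383) = 1·382 = 382 = 2 · 191.
Divisors of 382: 1, 2, 191, 382.
Evaluate successive powers at the divisors of 382:
511^1 ≡ 511 (mod 766)
511^2 ≡ 681 (mod 766)
511^191 ≡ 1 (mod 766) ✓
The order of 511 is 191, so the subgroup it generates has 191 elements.
Index = |(Z/766Z)^×| / |⟨511⟩| = 382 / 191 = 2.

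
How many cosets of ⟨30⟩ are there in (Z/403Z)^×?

60

Since 30 ∈ (Z/403Z)^×, its order divides φ(403) = φ(13·31) = (13−1)·(31−1) = 12·30 = 360 = 2^3 · 3^2 · 5.
Divisors of 360: 1, 2, 3, 4, 5, 6, 8, 9, 10, 12, 15, 18, 20, 24, 30, 36, 40, 45, 60, 72, 90, 120, 180, 360.
Evaluate successive powers at the divisors of 360:
30^1 ≡ 30 (mod 403)
30^2 ≡ 94 (mod 403)
30^3 ≡ 402 (mod 403)
30^4 ≡ 373 (mod 403)
30^5 ≡ 309 (mod 403)
30^6 ≡ 1 (mod 403) ✓
The order of 30 is 6, so the subgroup it generates has 6 elements.
[(Z/403Z)^× : ⟨30⟩] = 360/6 = 60.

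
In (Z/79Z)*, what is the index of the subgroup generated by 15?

Since 15 ∈ (Z/79Z)^×, its order divides φ(79) = 79 − 1 = 78 = 2 · 3 · 13.
Divisors of 78: 1, 2, 3, 6, 13, 26, 39, 78.
Compute 15^d (mod 79) for the divisors d until we hit 1:
15^1 ≡ 15 (mod 79)
15^2 ≡ 67 (mod 79)
15^3 ≡ 57 (mod 79)
15^6 ≡ 10 (mod 79)
15^13 ≡ 78 (mod 79)
15^26 ≡ 1 (mod 79) ✓
Thus |⟨15⟩| = ord(15) = 26.
The index is φ(79) / ord(15) = 78 / 26 = 3.

3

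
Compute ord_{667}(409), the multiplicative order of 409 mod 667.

308

The order of 409 must divide φ(667) = φ(23·29) = (23−1)·(29−1) = 22·28 = 616 = 2^3 · 7 · 11.
Divisors of 616: 1, 2, 4, 7, 8, 11, 14, 22, 28, 44, 56, 77, 88, 154, 308, 616.
Compute 409^d (mod 667) for the divisors d until we hit 1:
409^1 ≡ 409
409^2 ≡ 531
409^4 ≡ 487
409^7 ≡ 650
409^8 ≡ 384
409^11 ≡ 392
409^14 ≡ 289
409^22 ≡ 254
409^28 ≡ 146
409^44 ≡ 484
409^56 ≡ 639
409^77 ≡ 162
409^88 ≡ 139
409^154 ≡ 231
409^308 ≡ 1
So ord_667(409) = 308.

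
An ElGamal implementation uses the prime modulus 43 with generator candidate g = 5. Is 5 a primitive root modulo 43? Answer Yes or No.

Yes

φ(43) = 43 − 1 = 42 = 2 · 3 · 7.
It suffices to check that the order of 5 is not a proper divisor of 42: compute 5^(42/q) for q ∈ {2, 3, 7}.
5^21 ≡ 42 (mod 43)  [q = 2: ≢ 1 ✓]
5^14 ≡ 36 (mod 43)  [q = 3: ≢ 1 ✓]
5^6 ≡ 16 (mod 43)  [q = 7: ≢ 1 ✓]
Every test exponent gives a nontrivial residue, hence 5 generates the full group.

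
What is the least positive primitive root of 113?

3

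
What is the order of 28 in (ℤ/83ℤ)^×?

Since 28 ∈ (Z/83Z)^×, its order divides φ(83) = 83 − 1 = 82 = 2 · 41.
Divisors of 82: 1, 2, 41, 82.
Evaluate successive powers at the divisors of 82:
28^1 ≡ 28 (mod 83)
28^2 ≡ 37 (mod 83)
28^41 ≡ 1 (mod 83) ✓
Hence ord(28) = 41.

41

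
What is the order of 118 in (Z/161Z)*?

22

By Lagrange's theorem, ord_161(118) divides φ(161) = φ(7·23) = (7−1)·(23−1) = 6·22 = 132 = 2^2 · 3 · 11.
Divisors of 132: 1, 2, 3, 4, 6, 11, 12, 22, 33, 44, 66, 132.
Evaluate successive powers at the divisors of 132:
118^1 ≡ 118 (mod 161)
118^2 ≡ 78 (mod 161)
118^3 ≡ 27 (mod 161)
118^4 ≡ 127 (mod 161)
118^6 ≡ 85 (mod 161)
118^11 ≡ 139 (mod 161)
118^12 ≡ 141 (mod 161)
118^22 ≡ 1 (mod 161) ✓
Therefore the multiplicative order of 118 modulo 161 is 22.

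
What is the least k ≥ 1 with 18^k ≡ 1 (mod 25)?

4

By Lagrange's theorem, ord_25(18) divides φ(25) = φ(5^2) = 5·(5−1) = 20 = 2^2 · 5.
Divisors of 20: 1, 2, 4, 5, 10, 20.
Test each divisor d:
18^1 ≡ 18
18^2 ≡ 24
18^4 ≡ 1
So ord_25(18) = 4.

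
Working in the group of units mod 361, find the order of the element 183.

114

Since 183 ∈ (Z/361Z)^×, its order divides φ(361) = φ(19^2) = 19·(19−1) = 342 = 2 · 3^2 · 19.
Divisors of 342: 1, 2, 3, 6, 9, 18, 19, 38, 57, 114, 171, 342.
Test each divisor d:
183^1 ≡ 183 (mod 361)
183^2 ≡ 277 (mod 361)
183^3 ≡ 151 (mod 361)
183^6 ≡ 58 (mod 361)
183^9 ≡ 94 (mod 361)
183^18 ≡ 172 (mod 361)
183^19 ≡ 69 (mod 361)
183^38 ≡ 68 (mod 361)
183^57 ≡ 360 (mod 361)
183^114 ≡ 1 (mod 361) ✓
So ord_361(183) = 114.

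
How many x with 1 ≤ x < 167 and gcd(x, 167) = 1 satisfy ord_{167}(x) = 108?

0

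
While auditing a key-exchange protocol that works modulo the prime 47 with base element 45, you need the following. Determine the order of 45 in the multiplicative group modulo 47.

46

By Lagrange's theorem, ord_47(45) divides φ(47) = 47 − 1 = 46 = 2 · 23.
Divisors of 46: 1, 2, 23, 46.
Evaluate successive powers at the divisors of 46:
45^1 ≡ 45
45^2 ≡ 4
45^23 ≡ 46
45^46 ≡ 1
So ord_47(45) = 46.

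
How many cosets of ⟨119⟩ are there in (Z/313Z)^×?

Since 119 ∈ (Z/313Z)^×, its order divides φ(313) = 313 − 1 = 312 = 2^3 · 3 · 13.
Divisors of 312: 1, 2, 3, 4, 6, 8, 12, 13, 24, 26, 39, 52, 78, 104, 156, 312.
Compute 119^d (mod 313) for the divisors d until we hit 1:
119^1 ≡ 119
119^2 ≡ 76
119^3 ≡ 280
119^4 ≡ 142
119^6 ≡ 150
119^8 ≡ 132
119^12 ≡ 277
119^13 ≡ 98
119^24 ≡ 44
119^26 ≡ 214
119^39 ≡ 1
Thus |⟨119⟩| = ord(119) = 39.
The index is φ(313) / ord(119) = 312 / 39 = 8.

8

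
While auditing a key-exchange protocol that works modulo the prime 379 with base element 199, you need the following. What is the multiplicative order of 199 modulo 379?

The order of 199 must divide φ(379) = 379 − 1 = 378 = 2 · 3^3 · 7.
Divisors of 378: 1, 2, 3, 6, 7, 9, 14, 18, 21, 27, 42, 54, 63, 126, 189, 378.
Check 199^d mod 379 for each divisor in increasing order:
199^1 ≡ 199
199^2 ≡ 185
199^3 ≡ 52
199^6 ≡ 51
199^7 ≡ 295
199^9 ≡ 378
199^14 ≡ 234
199^18 ≡ 1
Therefore the multiplicative order of 199 modulo 379 is 18.

18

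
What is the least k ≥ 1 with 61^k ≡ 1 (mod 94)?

Since 61 ∈ (Z/94Z)^×, its order divides φ(94) = φ(2)·φ(47) = 1·46 = 46 = 2 · 23.
Divisors of 46: 1, 2, 23, 46.
Test each divisor d:
61^1 ≡ 61 (mod 94)
61^2 ≡ 55 (mod 94)
61^23 ≡ 1 (mod 94) ✓
Therefore the multiplicative order of 61 modulo 94 is 23.

23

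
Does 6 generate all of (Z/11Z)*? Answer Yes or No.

Yes

φ(11) = 11 − 1 = 10 = 2 · 5.
Test 6^(10/q) mod 11 for each prime factor q of 10:
6^5 ≡ 10 (mod 11)  [q = 2: ≢ 1 ✓]
6^2 ≡ 3 (mod 11)  [q = 5: ≢ 1 ✓]
Every test exponent gives a nontrivial residue, hence 6 generates the full group.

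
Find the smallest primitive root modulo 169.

2

φ(169) = φ(13^2) = 13·(13−1) = 156 = 2^2 · 3 · 13.
Test candidates g = 2, 3, … against the prime factors q ∈ {2, 3, 13} of φ(169): g is a generator iff g^(156/q) ≢ 1 for every such q.
g = 2: 2^78 ≡ 168; 2^52 ≡ 146; 2^12 ≡ 40 — none is 1, so 2 is a primitive root.
So 2 is the smallest generator of (Z/169Z)^×.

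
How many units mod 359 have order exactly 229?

0

φ(359) = 359 − 1 = 358 = 2 · 179.
In a cyclic group of order 358, there are φ(d) elements of order d for each divisor d of 358, and zero for non-divisors.
Here 358 is not a multiple of 229, so there are no elements of order 229.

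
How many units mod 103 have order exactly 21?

φ(103) = 103 − 1 = 102 = 2 · 3 · 17.
(Z/103Z)^× is cyclic (|G| = 102); a cyclic group of order m has exactly φ(d) elements of each order d | m, and none otherwise.
Here 102 is not a multiple of 21, so there are no elements of order 21.

0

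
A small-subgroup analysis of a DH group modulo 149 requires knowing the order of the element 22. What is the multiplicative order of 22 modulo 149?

The order of 22 must divide φ(149) = 149 − 1 = 148 = 2^2 · 37.
Divisors of 148: 1, 2, 4, 37, 74, 148.
Check 22^d mod 149 for each divisor in increasing order:
22^1 ≡ 22 (mod 149)
22^2 ≡ 37 (mod 149)
22^4 ≡ 28 (mod 149)
22^37 ≡ 148 (mod 149)
22^74 ≡ 1 (mod 149) ✓
So ord_149(22) = 74.

74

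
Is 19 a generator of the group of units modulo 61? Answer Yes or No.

No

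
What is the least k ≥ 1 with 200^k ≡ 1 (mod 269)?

By Lagrange's theorem, ord_269(200) divides φ(269) = 269 − 1 = 268 = 2^2 · 67.
Divisors of 268: 1, 2, 4, 67, 134, 268.
Compute 200^d (mod 269) for the divisors d until we hit 1:
200^1 ≡ 200
200^2 ≡ 188
200^4 ≡ 105
200^67 ≡ 82
200^134 ≡ 268
200^268 ≡ 1
The smallest such exponent is 268, so the order of 200 is 268.

268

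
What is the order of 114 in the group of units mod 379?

189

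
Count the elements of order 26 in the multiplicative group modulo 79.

φ(79) = 79 − 1 = 78 = 2 · 3 · 13.
In a cyclic group of order 78, there are φ(d) elements of order d for each divisor d of 78, and zero for non-divisors.
26 = 2 · 13 divides 78, and φ(26) = 12.

12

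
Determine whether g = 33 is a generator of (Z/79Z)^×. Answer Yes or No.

φ(79) = 79 − 1 = 78 = 2 · 3 · 13.
An element g generates (Z/79Z)^× iff g^(78/q) ≢ 1 (mod 79) for each prime q ∈ {2, 3, 13}.
33^39 ≡ 78 (mod 79)  [q = 2: ≢ 1 ✓]
33^26 ≡ 1 (mod 79)  [q = 3: ≡ 1 ✗]
33^6 ≡ 64 (mod 79)  [q = 13: ≢ 1 ✓]
Since 33^26 ≡ 1, the order of 33 divides 26 < 78, so 33 is not a primitive root.

No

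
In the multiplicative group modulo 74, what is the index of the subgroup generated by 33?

4

Since 33 ∈ (Z/74Z)^×, its order divides φ(74) = φ(2)·φ(37) = 1·36 = 36 = 2^2 · 3^2.
Divisors of 36: 1, 2, 3, 4, 6, 9, 12, 18, 36.
Evaluate successive powers at the divisors of 36:
33^1 ≡ 33 (mod 74)
33^2 ≡ 53 (mod 74)
33^3 ≡ 47 (mod 74)
33^4 ≡ 71 (mod 74)
33^6 ≡ 63 (mod 74)
33^9 ≡ 1 (mod 74) ✓
Thus |⟨33⟩| = ord(33) = 9.
[(Z/74Z)^× : ⟨33⟩] = 36/9 = 4.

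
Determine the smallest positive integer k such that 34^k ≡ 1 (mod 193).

Since 34 ∈ (Z/193Z)^×, its order divides φ(193) = 193 − 1 = 192 = 2^6 · 3.
Divisors of 192: 1, 2, 3, 4, 6, 8, 12, 16, 24, 32, 48, 64, 96, 192.
Check 34^d mod 193 for each divisor in increasing order:
34^1 ≡ 34 (mod 193)
34^2 ≡ 191 (mod 193)
34^3 ≡ 125 (mod 193)
34^4 ≡ 4 (mod 193)
34^6 ≡ 185 (mod 193)
34^8 ≡ 16 (mod 193)
34^12 ≡ 64 (mod 193)
34^16 ≡ 63 (mod 193)
34^24 ≡ 43 (mod 193)
34^32 ≡ 109 (mod 193)
34^48 ≡ 112 (mod 193)
34^64 ≡ 108 (mod 193)
34^96 ≡ 192 (mod 193)
34^192 ≡ 1 (mod 193) ✓
The smallest such exponent is 192, so the order of 34 is 192.

192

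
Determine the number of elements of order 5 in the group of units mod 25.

4

φ(25) = φ(5^2) = 5·(5−1) = 20 = 2^2 · 5.
(Z/25Z)^× is cyclic (|G| = 20); a cyclic group of order m has exactly φ(d) elements of each order d | m, and none otherwise.
5 | 20, and φ(5) = 5 − 1 = 4.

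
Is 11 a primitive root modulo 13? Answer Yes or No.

φ(13) = 13 − 1 = 12 = 2^2 · 3.
It suffices to check that the order of 11 is not a proper divisor of 12: compute 11^(12/q) for q ∈ {2, 3}.
11^6 ≡ 12 (mod 13)  [q = 2: ≢ 1 ✓]
11^4 ≡ 3 (mod 13)  [q = 3: ≢ 1 ✓]
All checks pass, so 11 has order 12 and is a primitive root modulo 13.

Yes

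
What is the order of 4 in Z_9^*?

By Lagrange's theorem, ord_9(4) divides φ(9) = φ(3^2) = 3·(3−1) = 6 = 2 · 3.
Divisors of 6: 1, 2, 3, 6.
Evaluate successive powers at the divisors of 6:
4^1 ≡ 4 (mod 9)
4^2 ≡ 7 (mod 9)
4^3 ≡ 1 (mod 9) ✓
Hence ord(4) = 3.

3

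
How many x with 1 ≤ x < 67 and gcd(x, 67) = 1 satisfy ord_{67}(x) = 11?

φ(67) = 67 − 1 = 66 = 2 · 3 · 11.
(Z/67Z)^× is cyclic (|G| = 66); a cyclic group of order m has exactly φ(d) elements of each order d | m, and none otherwise.
11 | 66, and φ(11) = 11 − 1 = 10.

10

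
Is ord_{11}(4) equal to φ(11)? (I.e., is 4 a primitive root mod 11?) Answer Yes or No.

φ(11) = 11 − 1 = 10 = 2 · 5.
An element g generates (Z/11Z)^× iff g^(10/q) ≢ 1 (mod 11) for each prime q ∈ {2, 5}.
4^5 ≡ 1 (mod 11)  [q = 2: ≡ 1 ✗]
4^2 ≡ 5 (mod 11)  [q = 5: ≢ 1 ✓]
Since 4^5 ≡ 1, the order of 4 divides 5 < 10, so 4 is not a primitive root.

No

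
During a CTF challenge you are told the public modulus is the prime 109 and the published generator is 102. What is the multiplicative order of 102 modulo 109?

54

By Lagrange's theorem, ord_109(102) divides φ(109) = 109 − 1 = 108 = 2^2 · 3^3.
Divisors of 108: 1, 2, 3, 4, 6, 9, 12, 18, 27, 36, 54, 108.
Compute 102^d (mod 109) for the divisors d until we hit 1:
102^1 ≡ 102
102^2 ≡ 49
102^3 ≡ 93
102^4 ≡ 3
102^6 ≡ 38
102^9 ≡ 46
102^12 ≡ 27
102^18 ≡ 45
102^27 ≡ 108
102^36 ≡ 63
102^54 ≡ 1
The smallest such exponent is 54, so the order of 102 is 54.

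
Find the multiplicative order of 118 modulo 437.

Since 118 ∈ (Z/437Z)^×, its order divides φ(437) = φ(19·23) = (19−1)·(23−1) = 18·22 = 396 = 2^2 · 3^2 · 11.
Divisors of 396: 1, 2, 3, 4, 6, 9, 11, 12, 18, 22, 33, 36, 44, 66, 99, 132, 198, 396.
Evaluate successive powers at the divisors of 396:
118^1 ≡ 118
118^2 ≡ 377
118^3 ≡ 349
118^4 ≡ 104
118^6 ≡ 315
118^9 ≡ 248
118^11 ≡ 415
118^12 ≡ 26
118^18 ≡ 324
118^22 ≡ 47
118^33 ≡ 277
118^36 ≡ 96
118^44 ≡ 24
118^66 ≡ 254
118^99 ≡ 1
So ord_437(118) = 99.

99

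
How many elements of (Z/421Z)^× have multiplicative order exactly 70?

24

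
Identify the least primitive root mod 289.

3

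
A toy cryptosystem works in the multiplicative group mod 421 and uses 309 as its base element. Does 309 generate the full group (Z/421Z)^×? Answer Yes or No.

No

φ(421) = 421 − 1 = 420 = 2^2 · 3 · 5 · 7.
An element g generates (Z/421Z)^× iff g^(420/q) ≢ 1 (mod 421) for each prime q ∈ {2, 3, 5, 7}.
309^210 ≡ 1 (mod 421)  [q = 2: ≡ 1 ✗]
309^140 ≡ 400 (mod 421)  [q = 3: ≢ 1 ✓]
309^84 ≡ 1 (mod 421)  [q = 5: ≡ 1 ✗]
309^60 ≡ 33 (mod 421)  [q = 7: ≢ 1 ✓]
The check at q = 2 fails, so 309 generates a proper subgroup.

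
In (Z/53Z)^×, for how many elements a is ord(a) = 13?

12

φ(53) = 53 − 1 = 52 = 2^2 · 13.
Since (Z/53Z)^× is cyclic of order 52, the number of elements of order d is φ(d) when d | 52 and 0 otherwise.
13 | 52, and φ(13) = 13 − 1 = 12.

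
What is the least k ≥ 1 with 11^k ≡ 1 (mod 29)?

28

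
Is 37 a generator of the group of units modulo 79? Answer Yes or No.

Yes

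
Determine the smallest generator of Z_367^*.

6

φ(367) = 367 − 1 = 366 = 2 · 3 · 61.
g is a primitive root iff g^(366/q) ≢ 1 (mod 367) for each prime q ∈ {2, 3, 61}.
g = 2: 2^183 ≡ 1 — hits 1, so not a primitive root.
g = 3: 3^183 ≡ 366; 3^122 ≡ 1 — hits 1, so not a primitive root.
g = 4: 4^183 ≡ 1 — hits 1, so not a primitive root.
g = 5: 5^183 ≡ 366; 5^122 ≡ 1 — hits 1, so not a primitive root.
g = 6: 6^183 ≡ 366; 6^122 ≡ 283; 6^6 ≡ 47 — none is 1, so 6 is a primitive root.
The smallest primitive root modulo 367 is 6.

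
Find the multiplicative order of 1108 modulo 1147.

180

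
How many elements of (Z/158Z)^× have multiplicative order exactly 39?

φ(158) = φ(2)·φ(79) = 1·78 = 78 = 2 · 3 · 13.
Since (Z/158Z)^× is cyclic of order 78, the number of elements of order d is φ(d) when d | 78 and 0 otherwise.
39 = 3 · 13 divides 78, and φ(39) = 24.

24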